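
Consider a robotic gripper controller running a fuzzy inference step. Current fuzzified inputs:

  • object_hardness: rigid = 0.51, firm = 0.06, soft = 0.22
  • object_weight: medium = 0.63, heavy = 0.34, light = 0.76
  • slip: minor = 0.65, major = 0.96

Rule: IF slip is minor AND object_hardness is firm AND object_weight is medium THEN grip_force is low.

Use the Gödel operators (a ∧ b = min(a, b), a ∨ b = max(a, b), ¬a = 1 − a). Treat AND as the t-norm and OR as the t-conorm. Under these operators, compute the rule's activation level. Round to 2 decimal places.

firing strength: minor=0.65, firm=0.06, medium=0.63; AND[min(a, b)] → w = 0.06

0.06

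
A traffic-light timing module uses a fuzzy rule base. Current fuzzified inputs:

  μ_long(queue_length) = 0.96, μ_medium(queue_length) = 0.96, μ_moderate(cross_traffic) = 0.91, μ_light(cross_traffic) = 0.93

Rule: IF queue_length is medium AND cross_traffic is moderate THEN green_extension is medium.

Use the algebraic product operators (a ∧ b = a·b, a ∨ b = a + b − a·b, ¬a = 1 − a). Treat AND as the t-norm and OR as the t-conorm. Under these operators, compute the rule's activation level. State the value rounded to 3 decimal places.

0.874

firing strength: medium=0.96, moderate=0.91; AND[a·b] → w = 0.8736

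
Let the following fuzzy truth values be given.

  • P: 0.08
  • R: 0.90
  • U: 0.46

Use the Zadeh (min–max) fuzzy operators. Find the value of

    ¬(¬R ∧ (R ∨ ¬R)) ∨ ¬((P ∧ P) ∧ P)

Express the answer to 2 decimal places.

0.92

¬R = 1 − 0.90 = 0.10
¬R = 1 − 0.90 = 0.10
R ∨ ¬R = max(a, b) on (0.90, 0.10) = 0.90
¬R ∧ (R ∨ ¬R) = min(a, b) on (0.10, 0.90) = 0.10
¬(¬R ∧ (R ∨ ¬R)) = 1 − 0.10 = 0.90
P ∧ P = min(a, b) on (0.08, 0.08) = 0.08
(P ∧ P) ∧ P = min(a, b) on (0.08, 0.08) = 0.08
¬((P ∧ P) ∧ P) = 1 − 0.08 = 0.92
¬(¬R ∧ (R ∨ ¬R)) ∨ ¬((P ∧ P) ∧ P) = max(a, b) on (0.90, 0.92) = 0.92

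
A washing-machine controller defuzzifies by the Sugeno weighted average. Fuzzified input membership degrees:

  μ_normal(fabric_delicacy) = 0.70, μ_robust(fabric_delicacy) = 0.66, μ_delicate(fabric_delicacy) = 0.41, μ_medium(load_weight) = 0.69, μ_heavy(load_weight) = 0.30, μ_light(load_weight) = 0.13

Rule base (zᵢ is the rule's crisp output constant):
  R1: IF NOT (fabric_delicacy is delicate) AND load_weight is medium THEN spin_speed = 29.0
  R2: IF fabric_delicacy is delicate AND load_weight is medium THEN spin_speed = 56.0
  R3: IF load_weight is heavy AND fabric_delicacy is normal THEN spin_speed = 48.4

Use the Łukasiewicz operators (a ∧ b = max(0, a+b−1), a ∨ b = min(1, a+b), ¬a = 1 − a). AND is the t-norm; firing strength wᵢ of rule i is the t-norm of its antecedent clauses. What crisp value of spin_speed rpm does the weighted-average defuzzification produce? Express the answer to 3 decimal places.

36.105

R1 (z=29.0): ¬delicate=1−0.41=0.59, medium=0.69; AND[max(0, a+b−1)] → w = 0.28
R2 (z=56.0): delicate=0.41, medium=0.69; AND[max(0, a+b−1)] → w = 0.10
R3 (z=48.4): heavy=0.30, normal=0.70; AND[max(0, a+b−1)] → w = 0.00
Weighted average = (0.28·29.0 + 0.10·56.0 + 0.00·48.4) / (0.28 + 0.10 + 0.00)
  = 13.7200 / 0.3800 = 36.105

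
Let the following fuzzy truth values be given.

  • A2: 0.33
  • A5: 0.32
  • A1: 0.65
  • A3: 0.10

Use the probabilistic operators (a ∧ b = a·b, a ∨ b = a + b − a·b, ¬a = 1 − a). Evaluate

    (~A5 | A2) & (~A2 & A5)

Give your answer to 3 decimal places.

~A5 = 1 − 0.3200 = 0.6800
~A5 | A2 = a + b − a·b on (0.6800, 0.3300) = 0.7856
~A2 = 1 − 0.3300 = 0.6700
~A2 & A5 = a·b on (0.6700, 0.3200) = 0.2144
(~A5 | A2) & (~A2 & A5) = a·b on (0.7856, 0.2144) = 0.1684

0.168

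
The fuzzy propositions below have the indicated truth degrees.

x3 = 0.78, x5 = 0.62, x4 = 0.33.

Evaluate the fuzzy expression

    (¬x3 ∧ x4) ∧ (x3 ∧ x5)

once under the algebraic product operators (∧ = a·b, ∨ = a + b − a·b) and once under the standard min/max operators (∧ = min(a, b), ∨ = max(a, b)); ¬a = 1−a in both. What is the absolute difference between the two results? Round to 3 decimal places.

0.185

Under algebraic product:
  ¬x3 = 1 − 0.7800 = 0.2200
  ¬x3 ∧ x4 = a·b on (0.2200, 0.3300) = 0.0726
  x3 ∧ x5 = a·b on (0.7800, 0.6200) = 0.4836
  (¬x3 ∧ x4) ∧ (x3 ∧ x5) = a·b on (0.0726, 0.4836) = 0.0351
  → value = 0.0351
Under standard min/max:
  ¬x3 = 1 − 0.78 = 0.22
  ¬x3 ∧ x4 = min(a, b) on (0.22, 0.33) = 0.22
  x3 ∧ x5 = min(a, b) on (0.78, 0.62) = 0.62
  (¬x3 ∧ x4) ∧ (x3 ∧ x5) = min(a, b) on (0.22, 0.62) = 0.22
  → value = 0.2200
|0.0351 − 0.2200| = 0.185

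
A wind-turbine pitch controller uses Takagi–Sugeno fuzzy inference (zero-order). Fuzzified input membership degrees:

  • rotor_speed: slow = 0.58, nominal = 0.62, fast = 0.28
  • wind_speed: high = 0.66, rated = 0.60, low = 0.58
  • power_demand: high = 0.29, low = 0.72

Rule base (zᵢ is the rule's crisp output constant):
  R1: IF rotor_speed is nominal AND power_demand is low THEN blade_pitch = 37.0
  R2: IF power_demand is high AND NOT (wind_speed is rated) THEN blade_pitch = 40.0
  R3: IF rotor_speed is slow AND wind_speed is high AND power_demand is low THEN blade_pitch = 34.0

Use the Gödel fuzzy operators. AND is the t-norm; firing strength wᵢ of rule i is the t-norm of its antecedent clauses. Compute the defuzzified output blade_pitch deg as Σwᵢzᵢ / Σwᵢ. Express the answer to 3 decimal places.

36.416

R1 (z=37.0): nominal=0.62, low=0.72; AND[min(a, b)] → w = 0.62
R2 (z=40.0): high=0.29, ¬rated=1−0.60=0.40; AND[min(a, b)] → w = 0.29
R3 (z=34.0): slow=0.58, high=0.66, low=0.72; AND[min(a, b)] → w = 0.58
Weighted average = (0.62·37.0 + 0.29·40.0 + 0.58·34.0) / (0.62 + 0.29 + 0.58)
  = 54.2600 / 1.4900 = 36.416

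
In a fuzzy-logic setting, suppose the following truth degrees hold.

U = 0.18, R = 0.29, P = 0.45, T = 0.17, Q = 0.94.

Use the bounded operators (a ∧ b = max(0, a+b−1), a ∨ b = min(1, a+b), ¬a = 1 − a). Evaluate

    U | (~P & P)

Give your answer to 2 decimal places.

~P = 1 − 0.45 = 0.55
~P & P = max(0, a+b−1) on (0.55, 0.45) = 0.00
U | (~P & P) = min(1, a+b) on (0.18, 0.00) = 0.18

0.18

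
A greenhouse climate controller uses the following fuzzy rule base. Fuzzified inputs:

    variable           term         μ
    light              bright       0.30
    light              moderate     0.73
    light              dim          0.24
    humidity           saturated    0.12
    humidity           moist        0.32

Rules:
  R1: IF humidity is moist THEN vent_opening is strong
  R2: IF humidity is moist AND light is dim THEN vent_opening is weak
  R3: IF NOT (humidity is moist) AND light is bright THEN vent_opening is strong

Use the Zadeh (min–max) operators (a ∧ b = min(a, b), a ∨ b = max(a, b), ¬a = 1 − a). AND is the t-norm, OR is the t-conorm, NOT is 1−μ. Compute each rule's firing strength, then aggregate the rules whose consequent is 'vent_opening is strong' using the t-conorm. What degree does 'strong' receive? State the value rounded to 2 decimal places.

0.32

R1: moist=0.32 → w = 0.32
R2: moist=0.32, dim=0.24; AND[min(a, b)] → w = 0.24
R3: ¬moist=1−0.32=0.68, bright=0.30; AND[min(a, b)] → w = 0.30
Rules with consequent 'strong': {R1, R3} → strengths 0.32, 0.30
Aggregate via t-conorm [max(a, b)]: 0.32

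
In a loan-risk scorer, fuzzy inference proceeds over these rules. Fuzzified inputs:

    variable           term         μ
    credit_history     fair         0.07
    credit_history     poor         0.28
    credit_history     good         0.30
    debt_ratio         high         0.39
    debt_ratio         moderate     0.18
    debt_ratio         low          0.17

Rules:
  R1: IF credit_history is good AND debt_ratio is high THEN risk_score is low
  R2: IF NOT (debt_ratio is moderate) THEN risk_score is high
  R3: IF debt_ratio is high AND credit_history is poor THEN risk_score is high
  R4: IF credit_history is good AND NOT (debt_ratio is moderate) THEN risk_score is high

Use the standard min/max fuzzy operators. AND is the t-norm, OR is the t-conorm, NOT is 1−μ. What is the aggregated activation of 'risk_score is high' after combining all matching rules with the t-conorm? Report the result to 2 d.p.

R1: good=0.30, high=0.39; AND[min(a, b)] → w = 0.30
R2: ¬moderate=1−0.18=0.82 → w = 0.82
R3: high=0.39, poor=0.28; AND[min(a, b)] → w = 0.28
R4: good=0.30, ¬moderate=1−0.18=0.82; AND[min(a, b)] → w = 0.30
Rules with consequent 'high': {R2, R3, R4} → strengths 0.82, 0.28, 0.30
Aggregate via t-conorm [max(a, b)]: 0.82

0.82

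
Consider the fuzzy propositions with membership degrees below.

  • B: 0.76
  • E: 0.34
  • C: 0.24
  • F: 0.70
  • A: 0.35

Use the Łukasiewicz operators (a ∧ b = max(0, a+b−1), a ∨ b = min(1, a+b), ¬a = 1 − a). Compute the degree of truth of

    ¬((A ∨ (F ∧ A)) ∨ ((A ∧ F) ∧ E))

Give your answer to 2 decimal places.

F ∧ A = max(0, a+b−1) on (0.70, 0.35) = 0.05
A ∨ (F ∧ A) = min(1, a+b) on (0.35, 0.05) = 0.40
A ∧ F = max(0, a+b−1) on (0.35, 0.70) = 0.05
(A ∧ F) ∧ E = max(0, a+b−1) on (0.05, 0.34) = 0.00
(A ∨ (F ∧ A)) ∨ ((A ∧ F) ∧ E) = min(1, a+b) on (0.40, 0.00) = 0.40
¬((A ∨ (F ∧ A)) ∨ ((A ∧ F) ∧ E)) = 1 − 0.40 = 0.60

0.60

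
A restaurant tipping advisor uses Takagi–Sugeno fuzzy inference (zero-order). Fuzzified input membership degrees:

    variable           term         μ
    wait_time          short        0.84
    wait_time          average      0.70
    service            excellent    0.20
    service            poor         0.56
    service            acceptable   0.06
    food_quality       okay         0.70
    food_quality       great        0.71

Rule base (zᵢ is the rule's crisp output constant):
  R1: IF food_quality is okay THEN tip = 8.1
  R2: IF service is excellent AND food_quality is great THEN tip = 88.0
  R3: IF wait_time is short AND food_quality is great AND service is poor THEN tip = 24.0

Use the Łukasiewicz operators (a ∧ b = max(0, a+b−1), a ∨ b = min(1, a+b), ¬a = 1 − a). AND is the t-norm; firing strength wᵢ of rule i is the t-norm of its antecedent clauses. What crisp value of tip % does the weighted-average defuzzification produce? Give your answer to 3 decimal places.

R1 (z=8.1): okay=0.70 → w = 0.70
R2 (z=88.0): excellent=0.20, great=0.71; AND[max(0, a+b−1)] → w = 0.00
R3 (z=24.0): short=0.84, great=0.71, poor=0.56; AND[max(0, a+b−1)] → w = 0.11
Weighted average = (0.70·8.1 + 0.00·88.0 + 0.11·24.0) / (0.70 + 0.00 + 0.11)
  = 8.3100 / 0.8100 = 10.259

10.259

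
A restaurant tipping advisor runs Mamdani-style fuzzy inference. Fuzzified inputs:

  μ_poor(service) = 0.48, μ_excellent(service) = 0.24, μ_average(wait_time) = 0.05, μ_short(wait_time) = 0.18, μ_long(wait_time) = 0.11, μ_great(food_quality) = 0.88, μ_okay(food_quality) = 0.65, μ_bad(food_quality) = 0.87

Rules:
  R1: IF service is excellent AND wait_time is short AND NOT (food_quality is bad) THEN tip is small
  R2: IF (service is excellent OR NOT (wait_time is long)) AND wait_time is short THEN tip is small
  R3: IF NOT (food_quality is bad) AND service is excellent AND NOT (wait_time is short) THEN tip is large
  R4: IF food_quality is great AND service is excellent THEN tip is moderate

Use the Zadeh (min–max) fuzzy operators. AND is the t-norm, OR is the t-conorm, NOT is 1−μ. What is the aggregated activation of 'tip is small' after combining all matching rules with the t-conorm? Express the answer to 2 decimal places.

0.18

R1: excellent=0.24, short=0.18, ¬bad=1−0.87=0.13; AND[min(a, b)] → w = 0.13
R2: (excellent=0.24 OR ¬long=1−0.11=0.89) = 0.89; AND[min(a, b)] with short=0.18 → w = 0.18
R3: ¬bad=1−0.87=0.13, excellent=0.24, ¬short=1−0.18=0.82; AND[min(a, b)] → w = 0.13
R4: great=0.88, excellent=0.24; AND[min(a, b)] → w = 0.24
Rules with consequent 'small': {R1, R2} → strengths 0.13, 0.18
Aggregate via t-conorm [max(a, b)]: 0.18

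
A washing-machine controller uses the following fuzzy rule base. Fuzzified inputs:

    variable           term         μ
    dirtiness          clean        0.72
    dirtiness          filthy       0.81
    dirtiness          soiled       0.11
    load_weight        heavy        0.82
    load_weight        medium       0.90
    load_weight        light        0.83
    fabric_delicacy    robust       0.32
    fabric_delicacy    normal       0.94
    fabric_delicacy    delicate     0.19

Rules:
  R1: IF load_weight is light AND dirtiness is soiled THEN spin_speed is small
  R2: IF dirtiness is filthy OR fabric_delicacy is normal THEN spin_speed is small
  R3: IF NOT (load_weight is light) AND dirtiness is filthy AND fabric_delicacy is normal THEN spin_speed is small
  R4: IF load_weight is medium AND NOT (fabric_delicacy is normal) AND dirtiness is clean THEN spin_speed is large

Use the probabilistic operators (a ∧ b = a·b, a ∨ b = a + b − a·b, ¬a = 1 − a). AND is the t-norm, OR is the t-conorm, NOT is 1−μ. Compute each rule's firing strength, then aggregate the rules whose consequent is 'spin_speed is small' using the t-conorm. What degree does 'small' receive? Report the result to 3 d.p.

0.991

R1: light=0.83, soiled=0.11; AND[a·b] → w = 0.0913
R2: filthy=0.81, normal=0.94; OR[a + b − a·b] → w = 0.9886
R3: ¬light=1−0.83=0.17, filthy=0.81, normal=0.94; AND[a·b] → w = 0.1294
R4: medium=0.90, ¬normal=1−0.94=0.06, clean=0.72; AND[a·b] → w = 0.0389
Rules with consequent 'small': {R1, R2, R3} → strengths 0.0913, 0.9886, 0.1294
Aggregate via t-conorm [a + b − a·b]: 0.9910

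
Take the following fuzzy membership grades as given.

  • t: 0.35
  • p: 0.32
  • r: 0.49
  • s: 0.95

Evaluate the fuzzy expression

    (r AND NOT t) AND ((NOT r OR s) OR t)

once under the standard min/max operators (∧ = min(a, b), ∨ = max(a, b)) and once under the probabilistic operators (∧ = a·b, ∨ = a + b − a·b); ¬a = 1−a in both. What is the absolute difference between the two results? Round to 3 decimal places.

Under standard min/max:
  NOT t = 1 − 0.35 = 0.65
  r AND NOT t = min(a, b) on (0.49, 0.65) = 0.49
  NOT r = 1 − 0.49 = 0.51
  NOT r OR s = max(a, b) on (0.51, 0.95) = 0.95
  (NOT r OR s) OR t = max(a, b) on (0.95, 0.35) = 0.95
  (r AND NOT t) AND ((NOT r OR s) OR t) = min(a, b) on (0.49, 0.95) = 0.49
  → value = 0.4900
Under probabilistic:
  NOT t = 1 − 0.3500 = 0.6500
  r AND NOT t = a·b on (0.4900, 0.6500) = 0.3185
  NOT r = 1 − 0.4900 = 0.5100
  NOT r OR s = a + b − a·b on (0.5100, 0.9500) = 0.9755
  (NOT r OR s) OR t = a + b − a·b on (0.9755, 0.3500) = 0.9841
  (r AND NOT t) AND ((NOT r OR s) OR t) = a·b on (0.3185, 0.9841) = 0.3134
  → value = 0.3134
|0.4900 − 0.3134| = 0.177

0.177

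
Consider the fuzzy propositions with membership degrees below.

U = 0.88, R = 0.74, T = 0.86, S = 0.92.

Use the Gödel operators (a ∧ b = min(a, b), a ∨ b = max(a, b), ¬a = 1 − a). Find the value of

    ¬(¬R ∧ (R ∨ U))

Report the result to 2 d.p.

¬R = 1 − 0.74 = 0.26
R ∨ U = max(a, b) on (0.74, 0.88) = 0.88
¬R ∧ (R ∨ U) = min(a, b) on (0.26, 0.88) = 0.26
¬(¬R ∧ (R ∨ U)) = 1 − 0.26 = 0.74

0.74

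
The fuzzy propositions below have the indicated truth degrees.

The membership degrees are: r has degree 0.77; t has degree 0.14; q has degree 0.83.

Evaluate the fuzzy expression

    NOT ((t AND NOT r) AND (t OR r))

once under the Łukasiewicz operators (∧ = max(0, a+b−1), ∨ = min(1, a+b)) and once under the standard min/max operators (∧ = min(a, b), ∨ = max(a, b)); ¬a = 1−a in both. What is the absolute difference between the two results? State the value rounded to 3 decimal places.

0.140

Under Łukasiewicz:
  NOT r = 1 − 0.77 = 0.23
  t AND NOT r = max(0, a+b−1) on (0.14, 0.23) = 0.00
  t OR r = min(1, a+b) on (0.14, 0.77) = 0.91
  (t AND NOT r) AND (t OR r) = max(0, a+b−1) on (0.00, 0.91) = 0.00
  NOT ((t AND NOT r) AND (t OR r)) = 1 − 0.00 = 1.00
  → value = 1.0000
Under standard min/max:
  NOT r = 1 − 0.77 = 0.23
  t AND NOT r = min(a, b) on (0.14, 0.23) = 0.14
  t OR r = max(a, b) on (0.14, 0.77) = 0.77
  (t AND NOT r) AND (t OR r) = min(a, b) on (0.14, 0.77) = 0.14
  NOT ((t AND NOT r) AND (t OR r)) = 1 − 0.14 = 0.86
  → value = 0.8600
|1.0000 − 0.8600| = 0.140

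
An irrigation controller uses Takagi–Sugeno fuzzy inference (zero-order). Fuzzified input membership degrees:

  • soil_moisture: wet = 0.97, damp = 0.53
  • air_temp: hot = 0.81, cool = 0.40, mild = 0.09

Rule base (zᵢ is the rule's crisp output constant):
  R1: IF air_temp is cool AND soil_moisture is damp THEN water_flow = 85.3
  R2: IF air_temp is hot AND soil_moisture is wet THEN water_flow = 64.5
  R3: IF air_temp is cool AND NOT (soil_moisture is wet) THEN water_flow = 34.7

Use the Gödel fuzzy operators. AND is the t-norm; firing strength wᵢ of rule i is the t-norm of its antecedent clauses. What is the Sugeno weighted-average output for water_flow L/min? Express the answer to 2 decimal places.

70.49

R1 (z=85.3): cool=0.40, damp=0.53; AND[min(a, b)] → w = 0.40
R2 (z=64.5): hot=0.81, wet=0.97; AND[min(a, b)] → w = 0.81
R3 (z=34.7): cool=0.40, ¬wet=1−0.97=0.03; AND[min(a, b)] → w = 0.03
Weighted average = (0.40·85.3 + 0.81·64.5 + 0.03·34.7) / (0.40 + 0.81 + 0.03)
  = 87.4060 / 1.2400 = 70.49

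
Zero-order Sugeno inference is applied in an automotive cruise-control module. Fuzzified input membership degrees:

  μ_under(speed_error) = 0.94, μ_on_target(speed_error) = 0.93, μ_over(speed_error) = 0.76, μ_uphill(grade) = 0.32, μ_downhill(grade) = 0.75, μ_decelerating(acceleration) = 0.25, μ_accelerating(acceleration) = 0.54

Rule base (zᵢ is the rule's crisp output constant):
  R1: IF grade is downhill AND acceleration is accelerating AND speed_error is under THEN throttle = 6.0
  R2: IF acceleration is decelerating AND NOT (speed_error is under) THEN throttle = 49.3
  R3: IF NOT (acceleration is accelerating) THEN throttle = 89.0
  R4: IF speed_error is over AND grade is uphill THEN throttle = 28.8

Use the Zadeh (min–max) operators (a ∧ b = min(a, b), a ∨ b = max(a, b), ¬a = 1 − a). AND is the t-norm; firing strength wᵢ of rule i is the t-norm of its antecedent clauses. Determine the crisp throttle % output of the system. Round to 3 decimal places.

40.836

R1 (z=6.0): downhill=0.75, accelerating=0.54, under=0.94; AND[min(a, b)] → w = 0.54
R2 (z=49.3): decelerating=0.25, ¬under=1−0.94=0.06; AND[min(a, b)] → w = 0.06
R3 (z=89.0): ¬accelerating=1−0.54=0.46 → w = 0.46
R4 (z=28.8): over=0.76, uphill=0.32; AND[min(a, b)] → w = 0.32
Weighted average = (0.54·6.0 + 0.06·49.3 + 0.46·89.0 + 0.32·28.8) / (0.54 + 0.06 + 0.46 + 0.32)
  = 56.3540 / 1.3800 = 40.836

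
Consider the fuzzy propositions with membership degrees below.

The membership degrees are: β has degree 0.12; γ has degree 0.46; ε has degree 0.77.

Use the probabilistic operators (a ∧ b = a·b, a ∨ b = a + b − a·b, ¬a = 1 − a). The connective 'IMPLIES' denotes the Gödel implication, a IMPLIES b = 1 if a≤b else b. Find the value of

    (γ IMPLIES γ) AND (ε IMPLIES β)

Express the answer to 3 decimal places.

0.120

γ IMPLIES γ  [Gödel: 1 if a≤b else b] with a=0.4600, b=0.4600 → 1.0000
ε IMPLIES β  [Gödel: 1 if a≤b else b] with a=0.7700, b=0.1200 → 0.1200
(γ IMPLIES γ) AND (ε IMPLIES β) = a·b on (1.0000, 0.1200) = 0.1200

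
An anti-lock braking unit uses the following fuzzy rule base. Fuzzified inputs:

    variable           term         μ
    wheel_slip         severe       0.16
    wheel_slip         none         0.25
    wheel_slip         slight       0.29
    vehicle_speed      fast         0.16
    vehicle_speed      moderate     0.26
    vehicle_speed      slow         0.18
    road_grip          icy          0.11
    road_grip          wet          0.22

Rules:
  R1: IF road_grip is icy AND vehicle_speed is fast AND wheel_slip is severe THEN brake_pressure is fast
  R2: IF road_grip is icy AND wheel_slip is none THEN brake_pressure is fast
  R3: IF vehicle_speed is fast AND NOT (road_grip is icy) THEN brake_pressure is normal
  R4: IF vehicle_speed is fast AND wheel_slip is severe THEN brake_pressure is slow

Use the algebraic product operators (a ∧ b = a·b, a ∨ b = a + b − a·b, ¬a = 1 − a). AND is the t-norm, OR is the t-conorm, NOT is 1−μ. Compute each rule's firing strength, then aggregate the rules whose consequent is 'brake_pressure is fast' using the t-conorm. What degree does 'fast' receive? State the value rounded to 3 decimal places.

R1: icy=0.11, fast=0.16, severe=0.16; AND[a·b] → w = 0.0028
R2: icy=0.11, none=0.25; AND[a·b] → w = 0.0275
R3: fast=0.16, ¬icy=1−0.11=0.89; AND[a·b] → w = 0.1424
R4: fast=0.16, severe=0.16; AND[a·b] → w = 0.0256
Rules with consequent 'fast': {R1, R2} → strengths 0.0028, 0.0275
Aggregate via t-conorm [a + b − a·b]: 0.0302

0.030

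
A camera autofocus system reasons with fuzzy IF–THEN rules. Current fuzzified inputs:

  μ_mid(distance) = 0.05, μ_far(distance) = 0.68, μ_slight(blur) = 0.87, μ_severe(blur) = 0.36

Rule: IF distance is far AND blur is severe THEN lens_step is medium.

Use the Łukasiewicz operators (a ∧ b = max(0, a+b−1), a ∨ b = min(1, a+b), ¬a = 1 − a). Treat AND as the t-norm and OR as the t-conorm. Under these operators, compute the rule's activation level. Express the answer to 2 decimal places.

firing strength: far=0.68, severe=0.36; AND[max(0, a+b−1)] → w = 0.04

0.04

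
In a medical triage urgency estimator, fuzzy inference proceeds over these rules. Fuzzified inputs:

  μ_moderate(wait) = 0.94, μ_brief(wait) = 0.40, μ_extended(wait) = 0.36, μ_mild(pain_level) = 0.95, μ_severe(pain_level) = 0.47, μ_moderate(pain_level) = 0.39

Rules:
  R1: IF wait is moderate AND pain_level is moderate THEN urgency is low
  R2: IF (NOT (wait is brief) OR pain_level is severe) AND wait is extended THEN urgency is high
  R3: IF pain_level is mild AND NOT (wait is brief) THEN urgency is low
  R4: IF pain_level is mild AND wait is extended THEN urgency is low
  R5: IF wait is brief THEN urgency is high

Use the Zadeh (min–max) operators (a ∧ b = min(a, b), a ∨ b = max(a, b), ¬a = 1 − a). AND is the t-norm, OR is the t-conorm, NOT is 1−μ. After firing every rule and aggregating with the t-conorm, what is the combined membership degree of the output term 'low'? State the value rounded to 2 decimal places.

0.60

R1: moderate=0.94, moderate=0.39; AND[min(a, b)] → w = 0.39
R2: (¬brief=1−0.40=0.60 OR severe=0.47) = 0.60; AND[min(a, b)] with extended=0.36 → w = 0.36
R3: mild=0.95, ¬brief=1−0.40=0.60; AND[min(a, b)] → w = 0.60
R4: mild=0.95, extended=0.36; AND[min(a, b)] → w = 0.36
R5: brief=0.40 → w = 0.40
Rules with consequent 'low': {R1, R3, R4} → strengths 0.39, 0.60, 0.36
Aggregate via t-conorm [max(a, b)]: 0.60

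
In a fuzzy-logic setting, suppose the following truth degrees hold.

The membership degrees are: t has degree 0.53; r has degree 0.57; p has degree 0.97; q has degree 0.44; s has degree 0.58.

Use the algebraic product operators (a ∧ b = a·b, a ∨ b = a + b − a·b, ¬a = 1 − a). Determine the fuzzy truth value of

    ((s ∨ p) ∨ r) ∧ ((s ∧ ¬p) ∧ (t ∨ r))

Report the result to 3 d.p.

0.014

s ∨ p = a + b − a·b on (0.5800, 0.9700) = 0.9874
(s ∨ p) ∨ r = a + b − a·b on (0.9874, 0.5700) = 0.9946
¬p = 1 − 0.9700 = 0.0300
s ∧ ¬p = a·b on (0.5800, 0.0300) = 0.0174
t ∨ r = a + b − a·b on (0.5300, 0.5700) = 0.7979
(s ∧ ¬p) ∧ (t ∨ r) = a·b on (0.0174, 0.7979) = 0.0139
((s ∨ p) ∨ r) ∧ ((s ∧ ¬p) ∧ (t ∨ r)) = a·b on (0.9946, 0.0139) = 0.0138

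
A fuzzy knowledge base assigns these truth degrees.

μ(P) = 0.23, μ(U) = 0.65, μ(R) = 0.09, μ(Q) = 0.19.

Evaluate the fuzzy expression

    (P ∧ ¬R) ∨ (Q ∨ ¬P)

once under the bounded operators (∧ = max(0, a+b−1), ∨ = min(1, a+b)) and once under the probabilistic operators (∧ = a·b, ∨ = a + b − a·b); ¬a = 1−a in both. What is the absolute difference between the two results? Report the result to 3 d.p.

0.147

Under bounded:
  ¬R = 1 − 0.09 = 0.91
  P ∧ ¬R = max(0, a+b−1) on (0.23, 0.91) = 0.14
  ¬P = 1 − 0.23 = 0.77
  Q ∨ ¬P = min(1, a+b) on (0.19, 0.77) = 0.96
  (P ∧ ¬R) ∨ (Q ∨ ¬P) = min(1, a+b) on (0.14, 0.96) = 1.00
  → value = 1.0000
Under probabilistic:
  ¬R = 1 − 0.0900 = 0.9100
  P ∧ ¬R = a·b on (0.2300, 0.9100) = 0.2093
  ¬P = 1 − 0.2300 = 0.7700
  Q ∨ ¬P = a + b − a·b on (0.1900, 0.7700) = 0.8137
  (P ∧ ¬R) ∨ (Q ∨ ¬P) = a + b − a·b on (0.2093, 0.8137) = 0.8527
  → value = 0.8527
|1.0000 − 0.8527| = 0.147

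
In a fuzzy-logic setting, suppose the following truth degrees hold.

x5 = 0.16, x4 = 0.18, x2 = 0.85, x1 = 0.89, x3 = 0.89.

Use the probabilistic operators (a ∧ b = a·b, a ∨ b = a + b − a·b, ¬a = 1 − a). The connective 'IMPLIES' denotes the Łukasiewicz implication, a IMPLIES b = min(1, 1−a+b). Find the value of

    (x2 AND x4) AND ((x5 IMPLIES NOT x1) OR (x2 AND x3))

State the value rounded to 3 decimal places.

0.151

x2 AND x4 = a·b on (0.8500, 0.1800) = 0.1530
NOT x1 = 1 − 0.8900 = 0.1100
x5 IMPLIES NOT x1  [Łukasiewicz: min(1, 1−a+b)] with a=0.1600, b=0.1100 → 0.9500
x2 AND x3 = a·b on (0.8500, 0.8900) = 0.7565
(x5 IMPLIES NOT x1) OR (x2 AND x3) = a + b − a·b on (0.9500, 0.7565) = 0.9878
(x2 AND x4) AND ((x5 IMPLIES NOT x1) OR (x2 AND x3)) = a·b on (0.1530, 0.9878) = 0.1511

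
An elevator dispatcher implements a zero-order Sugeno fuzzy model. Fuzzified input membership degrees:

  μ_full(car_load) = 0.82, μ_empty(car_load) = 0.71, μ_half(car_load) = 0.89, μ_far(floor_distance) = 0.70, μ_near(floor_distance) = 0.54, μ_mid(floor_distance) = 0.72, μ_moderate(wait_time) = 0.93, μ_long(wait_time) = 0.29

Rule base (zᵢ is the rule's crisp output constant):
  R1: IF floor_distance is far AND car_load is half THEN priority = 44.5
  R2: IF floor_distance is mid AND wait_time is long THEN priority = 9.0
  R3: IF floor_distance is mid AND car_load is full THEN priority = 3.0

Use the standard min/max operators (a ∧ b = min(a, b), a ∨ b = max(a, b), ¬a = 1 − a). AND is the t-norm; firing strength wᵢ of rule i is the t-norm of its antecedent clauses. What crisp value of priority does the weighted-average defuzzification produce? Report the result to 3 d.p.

21.006

R1 (z=44.5): far=0.70, half=0.89; AND[min(a, b)] → w = 0.70
R2 (z=9.0): mid=0.72, long=0.29; AND[min(a, b)] → w = 0.29
R3 (z=3.0): mid=0.72, full=0.82; AND[min(a, b)] → w = 0.72
Weighted average = (0.70·44.5 + 0.29·9.0 + 0.72·3.0) / (0.70 + 0.29 + 0.72)
  = 35.9200 / 1.7100 = 21.006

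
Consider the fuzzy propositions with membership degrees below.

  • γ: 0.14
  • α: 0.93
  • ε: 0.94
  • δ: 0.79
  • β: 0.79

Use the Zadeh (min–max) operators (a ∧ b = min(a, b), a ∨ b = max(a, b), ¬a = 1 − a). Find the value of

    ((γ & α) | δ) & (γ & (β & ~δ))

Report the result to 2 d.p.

0.14

γ & α = min(a, b) on (0.14, 0.93) = 0.14
(γ & α) | δ = max(a, b) on (0.14, 0.79) = 0.79
~δ = 1 − 0.79 = 0.21
β & ~δ = min(a, b) on (0.79, 0.21) = 0.21
γ & (β & ~δ) = min(a, b) on (0.14, 0.21) = 0.14
((γ & α) | δ) & (γ & (β & ~δ)) = min(a, b) on (0.79, 0.14) = 0.14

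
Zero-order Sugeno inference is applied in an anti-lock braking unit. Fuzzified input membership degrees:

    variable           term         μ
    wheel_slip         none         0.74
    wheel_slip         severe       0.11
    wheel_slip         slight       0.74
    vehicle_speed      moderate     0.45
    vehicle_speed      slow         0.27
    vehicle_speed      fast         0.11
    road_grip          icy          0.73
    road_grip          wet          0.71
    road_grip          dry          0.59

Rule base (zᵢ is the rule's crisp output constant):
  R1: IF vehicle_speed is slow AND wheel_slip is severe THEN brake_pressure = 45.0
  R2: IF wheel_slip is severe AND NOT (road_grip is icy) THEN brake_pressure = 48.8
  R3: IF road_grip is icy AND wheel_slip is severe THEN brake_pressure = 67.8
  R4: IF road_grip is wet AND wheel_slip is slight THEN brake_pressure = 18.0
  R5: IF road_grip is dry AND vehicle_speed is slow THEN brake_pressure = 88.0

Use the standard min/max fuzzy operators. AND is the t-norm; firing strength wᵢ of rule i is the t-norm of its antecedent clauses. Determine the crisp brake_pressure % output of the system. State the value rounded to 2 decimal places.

R1 (z=45.0): slow=0.27, severe=0.11; AND[min(a, b)] → w = 0.11
R2 (z=48.8): severe=0.11, ¬icy=1−0.73=0.27; AND[min(a, b)] → w = 0.11
R3 (z=67.8): icy=0.73, severe=0.11; AND[min(a, b)] → w = 0.11
R4 (z=18.0): wet=0.71, slight=0.74; AND[min(a, b)] → w = 0.71
R5 (z=88.0): dry=0.59, slow=0.27; AND[min(a, b)] → w = 0.27
Weighted average = (0.11·45.0 + 0.11·48.8 + 0.11·67.8 + 0.71·18.0 + 0.27·88.0) / (0.11 + 0.11 + 0.11 + 0.71 + 0.27)
  = 54.3160 / 1.3100 = 41.46

41.46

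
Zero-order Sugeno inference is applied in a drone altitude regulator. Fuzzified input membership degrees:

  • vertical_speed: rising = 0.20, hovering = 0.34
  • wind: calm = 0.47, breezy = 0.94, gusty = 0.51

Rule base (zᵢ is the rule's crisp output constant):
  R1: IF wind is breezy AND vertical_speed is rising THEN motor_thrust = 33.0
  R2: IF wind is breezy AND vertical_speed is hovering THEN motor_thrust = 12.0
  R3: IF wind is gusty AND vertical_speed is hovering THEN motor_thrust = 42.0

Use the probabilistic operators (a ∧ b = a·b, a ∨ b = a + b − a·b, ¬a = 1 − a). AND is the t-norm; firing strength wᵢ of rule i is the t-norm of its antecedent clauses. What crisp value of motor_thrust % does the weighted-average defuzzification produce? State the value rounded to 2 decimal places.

25.44

R1 (z=33.0): breezy=0.94, rising=0.20; AND[a·b] → w = 0.1880
R2 (z=12.0): breezy=0.94, hovering=0.34; AND[a·b] → w = 0.3196
R3 (z=42.0): gusty=0.51, hovering=0.34; AND[a·b] → w = 0.1734
Weighted average = (0.1880·33.0 + 0.3196·12.0 + 0.1734·42.0) / (0.1880 + 0.3196 + 0.1734)
  = 17.3220 / 0.6810 = 25.44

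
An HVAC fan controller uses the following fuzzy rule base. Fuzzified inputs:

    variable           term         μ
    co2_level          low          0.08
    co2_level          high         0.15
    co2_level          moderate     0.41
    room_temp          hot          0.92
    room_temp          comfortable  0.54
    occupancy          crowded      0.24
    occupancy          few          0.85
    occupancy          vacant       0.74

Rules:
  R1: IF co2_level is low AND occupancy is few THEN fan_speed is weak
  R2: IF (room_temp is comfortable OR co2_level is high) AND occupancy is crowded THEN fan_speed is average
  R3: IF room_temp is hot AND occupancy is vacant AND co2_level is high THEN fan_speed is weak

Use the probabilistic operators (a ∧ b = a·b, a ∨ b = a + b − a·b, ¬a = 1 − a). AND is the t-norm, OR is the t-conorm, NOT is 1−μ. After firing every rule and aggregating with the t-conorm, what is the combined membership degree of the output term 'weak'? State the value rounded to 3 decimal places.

R1: low=0.08, few=0.85; AND[a·b] → w = 0.0680
R2: (comfortable=0.54 OR high=0.15) = 0.6090; AND[a·b] with crowded=0.24 → w = 0.1462
R3: hot=0.92, vacant=0.74, high=0.15; AND[a·b] → w = 0.1021
Rules with consequent 'weak': {R1, R3} → strengths 0.0680, 0.1021
Aggregate via t-conorm [a + b − a·b]: 0.1632

0.163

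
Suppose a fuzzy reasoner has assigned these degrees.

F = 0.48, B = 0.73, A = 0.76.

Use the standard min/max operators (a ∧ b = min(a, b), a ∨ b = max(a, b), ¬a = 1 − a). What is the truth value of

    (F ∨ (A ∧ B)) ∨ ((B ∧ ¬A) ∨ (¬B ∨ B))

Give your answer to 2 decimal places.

A ∧ B = min(a, b) on (0.76, 0.73) = 0.73
F ∨ (A ∧ B) = max(a, b) on (0.48, 0.73) = 0.73
¬A = 1 − 0.76 = 0.24
B ∧ ¬A = min(a, b) on (0.73, 0.24) = 0.24
¬B = 1 − 0.73 = 0.27
¬B ∨ B = max(a, b) on (0.27, 0.73) = 0.73
(B ∧ ¬A) ∨ (¬B ∨ B) = max(a, b) on (0.24, 0.73) = 0.73
(F ∨ (A ∧ B)) ∨ ((B ∧ ¬A) ∨ (¬B ∨ B)) = max(a, b) on (0.73, 0.73) = 0.73

0.73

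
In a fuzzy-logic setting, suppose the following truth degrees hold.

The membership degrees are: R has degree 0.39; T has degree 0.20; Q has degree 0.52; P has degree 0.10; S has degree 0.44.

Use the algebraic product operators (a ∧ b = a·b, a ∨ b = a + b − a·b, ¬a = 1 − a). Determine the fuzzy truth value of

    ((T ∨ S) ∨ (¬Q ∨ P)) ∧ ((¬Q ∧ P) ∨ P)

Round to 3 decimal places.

0.113

T ∨ S = a + b − a·b on (0.2000, 0.4400) = 0.5520
¬Q = 1 − 0.5200 = 0.4800
¬Q ∨ P = a + b − a·b on (0.4800, 0.1000) = 0.5320
(T ∨ S) ∨ (¬Q ∨ P) = a + b − a·b on (0.5520, 0.5320) = 0.7903
¬Q = 1 − 0.5200 = 0.4800
¬Q ∧ P = a·b on (0.4800, 0.1000) = 0.0480
(¬Q ∧ P) ∨ P = a + b − a·b on (0.0480, 0.1000) = 0.1432
((T ∨ S) ∨ (¬Q ∨ P)) ∧ ((¬Q ∧ P) ∨ P) = a·b on (0.7903, 0.1432) = 0.1132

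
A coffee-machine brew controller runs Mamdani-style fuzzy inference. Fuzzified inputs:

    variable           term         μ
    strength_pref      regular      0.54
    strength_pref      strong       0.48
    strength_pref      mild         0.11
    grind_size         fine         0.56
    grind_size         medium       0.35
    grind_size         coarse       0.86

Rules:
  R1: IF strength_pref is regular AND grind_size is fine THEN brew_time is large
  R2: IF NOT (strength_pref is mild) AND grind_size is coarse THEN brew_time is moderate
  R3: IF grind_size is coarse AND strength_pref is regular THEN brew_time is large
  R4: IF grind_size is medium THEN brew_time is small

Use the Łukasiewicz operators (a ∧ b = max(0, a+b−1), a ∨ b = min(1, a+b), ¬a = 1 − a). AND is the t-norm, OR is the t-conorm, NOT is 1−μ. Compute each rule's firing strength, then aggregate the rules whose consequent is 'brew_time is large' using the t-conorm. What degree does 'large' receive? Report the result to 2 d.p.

0.50

R1: regular=0.54, fine=0.56; AND[max(0, a+b−1)] → w = 0.10
R2: ¬mild=1−0.11=0.89, coarse=0.86; AND[max(0, a+b−1)] → w = 0.75
R3: coarse=0.86, regular=0.54; AND[max(0, a+b−1)] → w = 0.40
R4: medium=0.35 → w = 0.35
Rules with consequent 'large': {R1, R3} → strengths 0.10, 0.40
Aggregate via t-conorm [min(1, a+b)]: 0.50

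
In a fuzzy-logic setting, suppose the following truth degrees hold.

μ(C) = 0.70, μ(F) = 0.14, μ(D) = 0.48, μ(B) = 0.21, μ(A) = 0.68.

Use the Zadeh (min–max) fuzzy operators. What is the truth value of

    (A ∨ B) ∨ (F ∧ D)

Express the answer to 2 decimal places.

A ∨ B = max(a, b) on (0.68, 0.21) = 0.68
F ∧ D = min(a, b) on (0.14, 0.48) = 0.14
(A ∨ B) ∨ (F ∧ D) = max(a, b) on (0.68, 0.14) = 0.68

0.68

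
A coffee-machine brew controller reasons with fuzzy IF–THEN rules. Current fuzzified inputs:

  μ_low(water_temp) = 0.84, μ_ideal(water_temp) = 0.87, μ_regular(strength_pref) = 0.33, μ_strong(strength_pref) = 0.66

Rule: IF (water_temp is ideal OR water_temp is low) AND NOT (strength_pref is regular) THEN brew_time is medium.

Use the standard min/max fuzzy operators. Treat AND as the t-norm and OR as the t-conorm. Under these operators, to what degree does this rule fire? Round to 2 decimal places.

0.67

firing strength: (ideal=0.87 OR low=0.84) = 0.87; AND[min(a, b)] with ¬regular=1−0.33=0.67 → w = 0.67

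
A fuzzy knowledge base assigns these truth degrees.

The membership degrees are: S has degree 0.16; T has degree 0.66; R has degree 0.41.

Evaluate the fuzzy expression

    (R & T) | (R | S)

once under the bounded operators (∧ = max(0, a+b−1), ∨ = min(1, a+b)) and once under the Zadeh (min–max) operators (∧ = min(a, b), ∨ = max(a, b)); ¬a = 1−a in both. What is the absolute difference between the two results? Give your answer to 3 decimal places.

Under bounded:
  R & T = max(0, a+b−1) on (0.41, 0.66) = 0.07
  R | S = min(1, a+b) on (0.41, 0.16) = 0.57
  (R & T) | (R | S) = min(1, a+b) on (0.07, 0.57) = 0.64
  → value = 0.6400
Under Zadeh (min–max):
  R & T = min(a, b) on (0.41, 0.66) = 0.41
  R | S = max(a, b) on (0.41, 0.16) = 0.41
  (R & T) | (R | S) = max(a, b) on (0.41, 0.41) = 0.41
  → value = 0.4100
|0.6400 − 0.4100| = 0.230

0.230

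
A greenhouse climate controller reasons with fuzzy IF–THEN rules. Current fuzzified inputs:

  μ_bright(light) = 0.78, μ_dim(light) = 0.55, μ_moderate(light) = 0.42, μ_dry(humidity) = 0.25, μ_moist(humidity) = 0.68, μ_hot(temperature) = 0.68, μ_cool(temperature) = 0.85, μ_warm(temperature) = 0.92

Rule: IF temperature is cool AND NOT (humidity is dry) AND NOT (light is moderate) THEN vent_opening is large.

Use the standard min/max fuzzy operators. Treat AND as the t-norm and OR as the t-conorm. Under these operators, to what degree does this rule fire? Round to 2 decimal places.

firing strength: cool=0.85, ¬dry=1−0.25=0.75, ¬moderate=1−0.42=0.58; AND[min(a, b)] → w = 0.58

0.58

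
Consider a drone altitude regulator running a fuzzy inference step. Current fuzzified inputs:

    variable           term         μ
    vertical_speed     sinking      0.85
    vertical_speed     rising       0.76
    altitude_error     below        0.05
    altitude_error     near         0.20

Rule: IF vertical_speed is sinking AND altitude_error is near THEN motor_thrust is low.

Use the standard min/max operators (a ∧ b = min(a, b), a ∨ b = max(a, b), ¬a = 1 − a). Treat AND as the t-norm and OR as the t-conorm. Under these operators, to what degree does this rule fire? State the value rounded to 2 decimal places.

0.20

firing strength: sinking=0.85, near=0.20; AND[min(a, b)] → w = 0.20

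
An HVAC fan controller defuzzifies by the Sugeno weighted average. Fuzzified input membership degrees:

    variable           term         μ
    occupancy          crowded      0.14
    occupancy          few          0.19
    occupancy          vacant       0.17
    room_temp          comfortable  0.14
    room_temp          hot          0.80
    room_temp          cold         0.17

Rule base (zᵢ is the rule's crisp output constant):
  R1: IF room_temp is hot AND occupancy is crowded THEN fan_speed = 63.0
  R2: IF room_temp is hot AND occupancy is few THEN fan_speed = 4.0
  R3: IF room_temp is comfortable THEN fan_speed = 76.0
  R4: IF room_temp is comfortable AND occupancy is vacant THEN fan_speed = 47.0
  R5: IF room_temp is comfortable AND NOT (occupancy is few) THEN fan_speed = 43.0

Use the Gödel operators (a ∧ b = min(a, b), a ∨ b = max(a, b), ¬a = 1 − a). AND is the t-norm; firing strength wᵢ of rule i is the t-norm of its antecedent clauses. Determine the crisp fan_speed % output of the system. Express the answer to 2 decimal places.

R1 (z=63.0): hot=0.80, crowded=0.14; AND[min(a, b)] → w = 0.14
R2 (z=4.0): hot=0.80, few=0.19; AND[min(a, b)] → w = 0.19
R3 (z=76.0): comfortable=0.14 → w = 0.14
R4 (z=47.0): comfortable=0.14, vacant=0.17; AND[min(a, b)] → w = 0.14
R5 (z=43.0): comfortable=0.14, ¬few=1−0.19=0.81; AND[min(a, b)] → w = 0.14
Weighted average = (0.14·63.0 + 0.19·4.0 + 0.14·76.0 + 0.14·47.0 + 0.14·43.0) / (0.14 + 0.19 + 0.14 + 0.14 + 0.14)
  = 32.8200 / 0.7500 = 43.76

43.76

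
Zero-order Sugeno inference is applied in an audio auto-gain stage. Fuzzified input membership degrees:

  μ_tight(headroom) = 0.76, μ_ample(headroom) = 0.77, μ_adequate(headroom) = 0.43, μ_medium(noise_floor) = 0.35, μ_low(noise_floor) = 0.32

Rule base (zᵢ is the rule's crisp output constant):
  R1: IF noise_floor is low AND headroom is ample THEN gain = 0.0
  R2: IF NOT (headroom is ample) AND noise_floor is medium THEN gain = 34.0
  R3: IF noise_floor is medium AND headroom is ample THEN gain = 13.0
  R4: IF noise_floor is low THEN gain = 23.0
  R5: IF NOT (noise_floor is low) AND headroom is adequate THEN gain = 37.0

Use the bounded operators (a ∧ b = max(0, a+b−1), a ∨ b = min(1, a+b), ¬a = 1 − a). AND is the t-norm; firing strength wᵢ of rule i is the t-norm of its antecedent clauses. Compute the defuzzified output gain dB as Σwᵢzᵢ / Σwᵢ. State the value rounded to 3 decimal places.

R1 (z=0.0): low=0.32, ample=0.77; AND[max(0, a+b−1)] → w = 0.09
R2 (z=34.0): ¬ample=1−0.77=0.23, medium=0.35; AND[max(0, a+b−1)] → w = 0.00
R3 (z=13.0): medium=0.35, ample=0.77; AND[max(0, a+b−1)] → w = 0.12
R4 (z=23.0): low=0.32 → w = 0.32
R5 (z=37.0): ¬low=1−0.32=0.68, adequate=0.43; AND[max(0, a+b−1)] → w = 0.11
Weighted average = (0.09·0.0 + 0.00·34.0 + 0.12·13.0 + 0.32·23.0 + 0.11·37.0) / (0.09 + 0.00 + 0.12 + 0.32 + 0.11)
  = 12.9900 / 0.6400 = 20.297

20.297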